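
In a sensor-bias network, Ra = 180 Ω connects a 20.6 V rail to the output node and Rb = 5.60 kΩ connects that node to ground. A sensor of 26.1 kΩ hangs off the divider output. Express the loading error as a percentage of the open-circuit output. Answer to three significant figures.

The divider's output (Thévenin) resistance is Ra‖Rb = 174.4 Ω.
Fractional drop under load = R_th/(R_th + R_L) = 174.4 / (174.4 + 26100) = 0.006637.
So the output falls by 0.664 %.

0.664 %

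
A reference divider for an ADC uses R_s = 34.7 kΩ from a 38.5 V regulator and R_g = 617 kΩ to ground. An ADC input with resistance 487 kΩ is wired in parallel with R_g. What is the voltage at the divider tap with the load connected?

V_out ≈ 34.1 V

The load sits in parallel with R_g: R_g‖R_L = (617 × 487) / (617 + 487) = 272.2 kΩ.
V_out = 38.5 × 272.2 / (34.7 + 272.2) = 38.5 × 272.2/306.9 = 34.1 V.
(Unloaded it would have been 36.5 V.)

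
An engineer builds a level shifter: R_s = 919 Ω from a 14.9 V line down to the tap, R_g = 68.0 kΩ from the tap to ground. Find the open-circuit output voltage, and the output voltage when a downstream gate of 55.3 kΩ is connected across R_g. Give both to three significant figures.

Unloaded: 14.7 V; loaded: 14.5 V

Open-circuit: V = 14.9 × 68000/(919 + 68000) = 14.7 V.
With the load, R_g becomes R_g‖R_L = 30500 Ω, so V = 14.9 × 30500/31420 = 14.5 V.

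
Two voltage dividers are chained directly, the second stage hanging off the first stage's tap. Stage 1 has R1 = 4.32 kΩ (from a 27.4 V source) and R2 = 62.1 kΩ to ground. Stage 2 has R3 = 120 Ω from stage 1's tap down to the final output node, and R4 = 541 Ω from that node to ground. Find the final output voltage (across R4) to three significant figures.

V_out ≈ 2.95 V

Stage 2 presents R3+R4 = 661.0 Ω as a load on stage 1's tap.
Stage 1's lower leg becomes R2‖(R3+R4) = 654.0 Ω, so V_mid = 27.4 × 654.0/4974 = 3.603 V.
Stage 2 is itself unloaded: V_out = V_mid × R4/(R3+R4) = 3.603 × 541/661.0 = 2.95 V.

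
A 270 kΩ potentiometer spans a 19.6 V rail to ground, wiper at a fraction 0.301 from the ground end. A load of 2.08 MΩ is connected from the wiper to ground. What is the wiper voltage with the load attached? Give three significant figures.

V ≈ 5.74 V

The wiper splits the pot into (1−α)R = 188.7 kΩ above and αR = 81.27 kΩ below.
Lower section ‖ load = 78.21 kΩ.
V_wiper = 19.6 × 78.21/(188.7 + 78.21) = 5.74 V.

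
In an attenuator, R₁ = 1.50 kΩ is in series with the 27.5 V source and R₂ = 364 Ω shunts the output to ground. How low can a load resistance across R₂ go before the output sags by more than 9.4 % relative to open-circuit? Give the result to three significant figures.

R_L(min) ≈ 2.82 kΩ

Output resistance R_th = R₁‖R₂ = (1500 × 364)/1864 = 292.9 Ω.
The fractional drop is R_th/(R_th + R_L); requiring this ≤ 0.0940 gives R_L ≥ R_th(1/0.0940 − 1) = 292.9 × 9.638 = 2.82 kΩ.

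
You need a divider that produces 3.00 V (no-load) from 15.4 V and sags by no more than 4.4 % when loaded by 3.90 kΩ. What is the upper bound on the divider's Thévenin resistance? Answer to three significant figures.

Loading drop = R_th/(R_th + R_L) ≤ 0.0440, so R_th ≤ R_L · ε/(1−ε) = 3.90 kΩ × 0.0440/0.9560 = 179 Ω.
(Any R1, R2 with R2/(R1+R2) = 0.195 and R1‖R2 ≤ 179 Ω will meet the spec.)

R_th ≤ 179 Ω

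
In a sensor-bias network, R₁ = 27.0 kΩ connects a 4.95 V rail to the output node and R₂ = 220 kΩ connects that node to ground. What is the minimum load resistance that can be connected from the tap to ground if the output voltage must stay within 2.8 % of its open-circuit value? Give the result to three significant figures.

Output resistance R_th = R₁‖R₂ = (27.0 × 220)/247.0 = 24.05 kΩ.
The fractional drop is R_th/(R_th + R_L); requiring this ≤ 0.0280 gives R_L ≥ R_th(1/0.0280 − 1) = 24.05 × 34.71 = 835 kΩ.

R_L(min) ≈ 835 kΩ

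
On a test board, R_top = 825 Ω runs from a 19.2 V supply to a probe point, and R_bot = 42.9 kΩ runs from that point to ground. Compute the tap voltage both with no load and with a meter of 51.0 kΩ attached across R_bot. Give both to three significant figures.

Unloaded: 18.8 V; loaded: 18.5 V

Open-circuit: V = 19.2 × 42900/(825 + 42900) = 18.8 V.
With the load, R_bot becomes R_bot‖R_L = 23300 Ω, so V = 19.2 × 23300/24130 = 18.5 V.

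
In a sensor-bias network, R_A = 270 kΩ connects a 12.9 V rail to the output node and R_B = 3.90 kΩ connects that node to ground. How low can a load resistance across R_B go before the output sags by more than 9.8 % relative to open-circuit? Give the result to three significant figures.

R_L(min) ≈ 35.4 kΩ

Output resistance R_th = R_A‖R_B = (270 × 3.90)/273.9 = 3.844 kΩ.
The fractional drop is R_th/(R_th + R_L); requiring this ≤ 0.0980 gives R_L ≥ R_th(1/0.0980 − 1) = 3.844 × 9.204 = 35.4 kΩ.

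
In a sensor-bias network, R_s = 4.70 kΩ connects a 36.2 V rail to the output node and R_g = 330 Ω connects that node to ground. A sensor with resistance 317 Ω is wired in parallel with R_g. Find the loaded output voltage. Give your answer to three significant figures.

The load sits in parallel with R_g: R_g‖R_L = (330 × 317) / (330 + 317) = 161.7 Ω.
V_out = 36.2 × 161.7 / (4700 + 161.7) = 36.2 × 161.7/4862 = 1.20 V.

V_out ≈ 1.20 V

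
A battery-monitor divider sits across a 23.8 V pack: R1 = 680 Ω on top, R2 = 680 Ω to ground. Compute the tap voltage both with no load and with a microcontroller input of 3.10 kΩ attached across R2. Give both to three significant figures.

Open-circuit: V = 23.8 × 680/(680 + 680) = 11.9 V.
With the load, R2 becomes R2‖R_L = 557.7 Ω, so V = 23.8 × 557.7/1238 = 10.7 V.

Unloaded: 11.9 V; loaded: 10.7 V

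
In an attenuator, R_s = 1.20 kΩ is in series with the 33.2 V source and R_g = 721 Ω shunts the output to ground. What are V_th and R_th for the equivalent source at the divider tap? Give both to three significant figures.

V_th is the open-circuit tap voltage: 33.2 × 721/(1200 + 721) = 12.5 V.
With the supply zeroed, R_s and R_g appear in parallel from the tap: R_th = R_s‖R_g = (1200 × 721)/1921 = 450 Ω.

V_th = 12.5 V, R_th = 450 Ω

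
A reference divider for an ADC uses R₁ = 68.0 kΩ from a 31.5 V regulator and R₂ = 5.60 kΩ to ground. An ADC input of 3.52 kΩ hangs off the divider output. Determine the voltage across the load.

V_out ≈ 0.970 V

The load sits in parallel with R₂: R₂‖R_L = (5.60 × 3.52) / (5.60 + 3.52) = 2.161 kΩ.
V_out = 31.5 × 2.161 / (68.0 + 2.161) = 31.5 × 2.161/70.16 = 0.970 V.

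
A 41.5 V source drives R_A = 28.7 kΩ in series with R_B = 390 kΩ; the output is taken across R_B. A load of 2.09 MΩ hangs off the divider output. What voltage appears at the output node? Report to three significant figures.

The load sits in parallel with R_B: R_B‖R_L = (390 × 2090) / (390 + 2090) = 328.7 kΩ.
V_out = 41.5 × 328.7 / (28.7 + 328.7) = 41.5 × 328.7/357.4 = 38.2 V.
(Unloaded it would have been 38.7 V.)

V_out ≈ 38.2 V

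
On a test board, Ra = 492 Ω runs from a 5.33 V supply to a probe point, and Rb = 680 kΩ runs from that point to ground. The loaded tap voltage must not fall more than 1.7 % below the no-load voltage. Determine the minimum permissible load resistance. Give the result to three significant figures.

Output resistance R_th = Ra‖Rb = (492 × 680000)/680500 = 491.6 Ω.
The fractional drop is R_th/(R_th + R_L); requiring this ≤ 0.0170 gives R_L ≥ R_th(1/0.0170 − 1) = 491.6 × 57.82 = 28.4 kΩ.

R_L(min) ≈ 28.4 kΩ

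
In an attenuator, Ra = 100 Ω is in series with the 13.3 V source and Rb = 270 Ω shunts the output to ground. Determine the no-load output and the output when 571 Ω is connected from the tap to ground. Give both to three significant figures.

Open-circuit: V = 13.3 × 270/(100 + 270) = 9.71 V.
With the load, Rb becomes Rb‖R_L = 183.3 Ω, so V = 13.3 × 183.3/283.3 = 8.61 V.

Unloaded: 9.71 V; loaded: 8.61 V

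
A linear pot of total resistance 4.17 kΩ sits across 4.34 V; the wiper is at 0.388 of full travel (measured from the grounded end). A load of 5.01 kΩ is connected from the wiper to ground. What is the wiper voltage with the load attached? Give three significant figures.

V ≈ 1.41 V

The wiper splits the pot into (1−α)R = 2.552 kΩ above and αR = 1.618 kΩ below.
Lower section ‖ load = 1.223 kΩ.
V_wiper = 4.34 × 1.223/(2.552 + 1.223) = 1.41 V.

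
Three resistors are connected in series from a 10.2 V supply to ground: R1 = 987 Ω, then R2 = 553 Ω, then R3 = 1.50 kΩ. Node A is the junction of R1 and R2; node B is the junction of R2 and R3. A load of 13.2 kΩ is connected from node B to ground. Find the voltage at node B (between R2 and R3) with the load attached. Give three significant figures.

V ≈ 4.76 V

At node B, R3 is in parallel with the load: R3‖R_L = 1347 Ω.
Below node A the resistance is R2 + (R3‖R_L) = 1900 Ω, so V_A = 10.2 × 1900/2887 = 6.713 V.
Then V_B = V_A × (R3‖R_L)/(R2 + R3‖R_L) = 6.713 × 1347/1900 = 4.76 V.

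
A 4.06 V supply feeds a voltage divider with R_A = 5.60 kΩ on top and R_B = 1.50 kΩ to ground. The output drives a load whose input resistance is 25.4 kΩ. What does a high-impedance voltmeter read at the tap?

The load sits in parallel with R_B: R_B‖R_L = (1.50 × 25.4) / (1.50 + 25.4) = 1.416 kΩ.
V_out = 4.06 × 1.416 / (5.60 + 1.416) = 4.06 × 1.416/7.016 = 0.820 V.

V_out ≈ 0.820 V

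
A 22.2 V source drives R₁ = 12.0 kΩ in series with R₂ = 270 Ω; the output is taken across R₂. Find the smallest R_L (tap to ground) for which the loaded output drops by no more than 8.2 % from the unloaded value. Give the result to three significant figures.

R_L(min) ≈ 2.96 kΩ

Output resistance R_th = R₁‖R₂ = (12000 × 270)/12270 = 264.1 Ω.
The fractional drop is R_th/(R_th + R_L); requiring this ≤ 0.0820 gives R_L ≥ R_th(1/0.0820 − 1) = 264.1 × 11.20 = 2.96 kΩ.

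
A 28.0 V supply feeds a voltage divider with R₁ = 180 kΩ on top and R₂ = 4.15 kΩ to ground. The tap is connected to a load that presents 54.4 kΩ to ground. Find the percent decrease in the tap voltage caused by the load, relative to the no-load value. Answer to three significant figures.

The divider's output (Thévenin) resistance is R₁‖R₂ = 4.056 kΩ.
Fractional drop under load = R_th/(R_th + R_L) = 4.056 / (4.056 + 54.4) = 0.06939.
So the output falls by 6.94 %.

6.94 %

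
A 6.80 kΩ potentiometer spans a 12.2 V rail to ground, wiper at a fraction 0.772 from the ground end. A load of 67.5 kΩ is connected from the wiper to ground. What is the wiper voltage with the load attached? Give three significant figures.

The wiper splits the pot into (1−α)R = 1.550 kΩ above and αR = 5.250 kΩ below.
Lower section ‖ load = 4.871 kΩ.
V_wiper = 12.2 × 4.871/(1.550 + 4.871) = 9.25 V.

V ≈ 9.25 V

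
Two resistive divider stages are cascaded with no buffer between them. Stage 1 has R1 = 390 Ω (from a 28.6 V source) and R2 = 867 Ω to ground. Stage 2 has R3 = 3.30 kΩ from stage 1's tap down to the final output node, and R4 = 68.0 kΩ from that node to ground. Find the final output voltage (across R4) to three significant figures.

Stage 2 presents R3+R4 = 71300 Ω as a load on stage 1's tap.
Stage 1's lower leg becomes R2‖(R3+R4) = 856.6 Ω, so V_mid = 28.6 × 856.6/1247 = 19.65 V.
Stage 2 is itself unloaded: V_out = V_mid × R4/(R3+R4) = 19.65 × 68000/71300 = 18.7 V.

V_out ≈ 18.7 V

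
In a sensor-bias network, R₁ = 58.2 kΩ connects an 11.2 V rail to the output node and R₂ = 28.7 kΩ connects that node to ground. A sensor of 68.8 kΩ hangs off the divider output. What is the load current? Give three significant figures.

I_L ≈ 0.0420 mA

R₂‖R_L = 20.25 kΩ; V_out = 11.2 × 20.25/78.45 = 2.891 V.
I_L = V_out / R_L = 2.891 / 68.8 kΩ = 0.0420 mA.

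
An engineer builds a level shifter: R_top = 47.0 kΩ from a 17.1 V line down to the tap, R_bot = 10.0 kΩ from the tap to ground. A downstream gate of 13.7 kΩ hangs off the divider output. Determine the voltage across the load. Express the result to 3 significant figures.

V_out ≈ 1.87 V

The load sits in parallel with R_bot: R_bot‖R_L = (10.0 × 13.7) / (10.0 + 13.7) = 5.781 kΩ.
V_out = 17.1 × 5.781 / (47.0 + 5.781) = 17.1 × 5.781/52.78 = 1.87 V.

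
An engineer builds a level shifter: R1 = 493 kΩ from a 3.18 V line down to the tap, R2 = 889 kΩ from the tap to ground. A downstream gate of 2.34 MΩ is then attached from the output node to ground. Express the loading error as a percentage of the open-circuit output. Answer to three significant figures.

Unloaded V = 3.18 × 889/1382 = 2.0456 V.
Loaded: R2‖R_L = 644.2 kΩ, giving V = 3.18 × 644.2/1137 = 1.8015 V.
Drop = (2.0456 − 1.8015) / 2.0456 = 11.9 %.

11.9 %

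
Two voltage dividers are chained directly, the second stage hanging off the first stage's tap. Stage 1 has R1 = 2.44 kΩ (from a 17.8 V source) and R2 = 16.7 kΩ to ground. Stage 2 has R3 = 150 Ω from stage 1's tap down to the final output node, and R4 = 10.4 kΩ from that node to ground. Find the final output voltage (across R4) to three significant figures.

Stage 2 presents R3+R4 = 10550 Ω as a load on stage 1's tap.
Stage 1's lower leg becomes R2‖(R3+R4) = 6466 Ω, so V_mid = 17.8 × 6466/8906 = 12.92 V.
Stage 2 is itself unloaded: V_out = V_mid × R4/(R3+R4) = 12.92 × 10400/10550 = 12.7 V.

V_out ≈ 12.7 V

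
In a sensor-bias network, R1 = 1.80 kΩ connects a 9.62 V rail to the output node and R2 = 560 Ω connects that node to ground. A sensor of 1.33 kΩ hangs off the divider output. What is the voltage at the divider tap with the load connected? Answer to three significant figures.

The load sits in parallel with R2: R2‖R_L = (560 × 1330) / (560 + 1330) = 394.1 Ω.
V_out = 9.62 × 394.1 / (1800 + 394.1) = 9.62 × 394.1/2194 = 1.73 V.

V_out ≈ 1.73 V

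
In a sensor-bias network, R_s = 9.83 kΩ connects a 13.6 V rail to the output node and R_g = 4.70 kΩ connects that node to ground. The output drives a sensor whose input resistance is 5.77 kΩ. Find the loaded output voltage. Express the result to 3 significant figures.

V_out ≈ 2.84 V

The load sits in parallel with R_g: R_g‖R_L = (4.70 × 5.77) / (4.70 + 5.77) = 2.590 kΩ.
V_out = 13.6 × 2.590 / (9.83 + 2.590) = 13.6 × 2.590/12.42 = 2.84 V.
(Unloaded it would have been 4.40 V.)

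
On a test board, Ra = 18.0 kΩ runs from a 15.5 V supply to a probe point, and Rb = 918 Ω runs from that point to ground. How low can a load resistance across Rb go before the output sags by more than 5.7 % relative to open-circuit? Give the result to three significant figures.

R_L(min) ≈ 14.5 kΩ

Output resistance R_th = Ra‖Rb = (18000 × 918)/18920 = 873.5 Ω.
The fractional drop is R_th/(R_th + R_L); requiring this ≤ 0.0570 gives R_L ≥ R_th(1/0.0570 − 1) = 873.5 × 16.54 = 14.5 kΩ.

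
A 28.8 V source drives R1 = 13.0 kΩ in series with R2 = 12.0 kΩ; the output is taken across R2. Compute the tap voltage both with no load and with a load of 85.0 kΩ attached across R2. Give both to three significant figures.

Unloaded: 13.8 V; loaded: 12.9 V

Open-circuit: V = 28.8 × 12.0/(13.0 + 12.0) = 13.8 V.
With the load, R2 becomes R2‖R_L = 10.52 kΩ, so V = 28.8 × 10.52/23.52 = 12.9 V.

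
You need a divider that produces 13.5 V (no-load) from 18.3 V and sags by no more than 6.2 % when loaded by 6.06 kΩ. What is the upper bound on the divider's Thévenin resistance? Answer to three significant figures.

Loading drop = R_th/(R_th + R_L) ≤ 0.0620, so R_th ≤ R_L · ε/(1−ε) = 6.06 kΩ × 0.0620/0.9380 = 401 Ω.

R_th ≤ 401 Ω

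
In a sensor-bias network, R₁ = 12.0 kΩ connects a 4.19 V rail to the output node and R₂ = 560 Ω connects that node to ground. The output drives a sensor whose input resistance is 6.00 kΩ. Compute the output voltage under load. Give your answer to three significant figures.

The load sits in parallel with R₂: R₂‖R_L = (560 × 6000) / (560 + 6000) = 512.2 Ω.
V_out = 4.19 × 512.2 / (12000 + 512.2) = 4.19 × 512.2/12510 = 0.172 V.

V_out ≈ 0.172 V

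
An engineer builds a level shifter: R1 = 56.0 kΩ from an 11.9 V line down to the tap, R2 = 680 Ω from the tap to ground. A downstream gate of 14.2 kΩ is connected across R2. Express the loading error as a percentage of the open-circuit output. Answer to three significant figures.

4.52 %

The divider's output (Thévenin) resistance is R1‖R2 = 671.8 Ω.
Fractional drop under load = R_th/(R_th + R_L) = 671.8 / (671.8 + 14200) = 0.04518.
So the output falls by 4.52 %.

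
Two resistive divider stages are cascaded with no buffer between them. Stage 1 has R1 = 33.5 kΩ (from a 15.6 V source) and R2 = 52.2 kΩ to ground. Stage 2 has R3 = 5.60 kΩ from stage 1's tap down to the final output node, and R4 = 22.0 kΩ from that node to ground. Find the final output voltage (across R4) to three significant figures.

V_out ≈ 4.35 V

Stage 2 presents R3+R4 = 27.60 kΩ as a load on stage 1's tap.
Stage 1's lower leg becomes R2‖(R3+R4) = 18.05 kΩ, so V_mid = 15.6 × 18.05/51.55 = 5.463 V.
Stage 2 is itself unloaded: V_out = V_mid × R4/(R3+R4) = 5.463 × 22.0/27.60 = 4.35 V.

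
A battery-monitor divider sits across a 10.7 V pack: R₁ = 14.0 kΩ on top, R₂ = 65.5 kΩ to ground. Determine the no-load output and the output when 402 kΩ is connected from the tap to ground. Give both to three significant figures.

Open-circuit: V = 10.7 × 65.5/(14.0 + 65.5) = 8.82 V.
With the load, R₂ becomes R₂‖R_L = 56.32 kΩ, so V = 10.7 × 56.32/70.32 = 8.57 V.

Unloaded: 8.82 V; loaded: 8.57 V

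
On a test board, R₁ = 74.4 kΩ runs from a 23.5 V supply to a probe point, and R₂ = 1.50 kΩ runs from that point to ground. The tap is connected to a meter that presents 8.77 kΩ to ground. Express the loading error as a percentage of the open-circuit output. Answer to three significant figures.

14.4 %

Unloaded V = 23.5 × 1.50/75.90 = 0.46443 V.
Loaded: R₂‖R_L = 1.281 kΩ, giving V = 23.5 × 1.281/75.68 = 0.39774 V.
Drop = (0.46443 − 0.39774) / 0.46443 = 14.4 %.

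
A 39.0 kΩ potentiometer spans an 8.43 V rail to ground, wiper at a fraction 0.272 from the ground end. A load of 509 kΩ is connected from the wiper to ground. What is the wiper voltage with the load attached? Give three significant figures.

The wiper splits the pot into (1−α)R = 28.39 kΩ above and αR = 10.61 kΩ below.
Lower section ‖ load = 10.39 kΩ.
V_wiper = 8.43 × 10.39/(28.39 + 10.39) = 2.26 V.

V ≈ 2.26 V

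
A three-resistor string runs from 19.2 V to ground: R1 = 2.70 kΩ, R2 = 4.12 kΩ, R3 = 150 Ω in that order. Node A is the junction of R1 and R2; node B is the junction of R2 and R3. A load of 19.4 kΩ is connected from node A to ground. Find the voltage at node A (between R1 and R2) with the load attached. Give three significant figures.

V ≈ 10.8 V

Below node A the series string R2+R3 = 4270 Ω sits in parallel with the 19400 Ω load: 3500 Ω.
V_A = 19.2 × 3500/(2700 + 3500) = 10.8 V.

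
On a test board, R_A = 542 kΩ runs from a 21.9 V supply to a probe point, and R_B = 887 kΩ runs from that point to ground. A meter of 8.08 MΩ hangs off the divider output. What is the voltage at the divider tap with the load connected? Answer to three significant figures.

The load sits in parallel with R_B: R_B‖R_L = (887 × 8080) / (887 + 8080) = 799.3 kΩ.
V_out = 21.9 × 799.3 / (542 + 799.3) = 21.9 × 799.3/1341 = 13.1 V.

V_out ≈ 13.1 V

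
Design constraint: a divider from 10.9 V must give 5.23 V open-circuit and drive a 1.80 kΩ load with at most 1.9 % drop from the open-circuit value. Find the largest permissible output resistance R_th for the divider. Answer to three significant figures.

R_th ≤ 34.9 Ω

Loading drop = R_th/(R_th + R_L) ≤ 0.0190, so R_th ≤ R_L · ε/(1−ε) = 1.80 kΩ × 0.0190/0.9810 = 34.9 Ω.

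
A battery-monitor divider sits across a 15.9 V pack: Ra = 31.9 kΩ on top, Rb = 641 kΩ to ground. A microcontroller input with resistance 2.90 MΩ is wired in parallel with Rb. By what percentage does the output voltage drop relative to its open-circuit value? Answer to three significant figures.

1.04 %

The divider's output (Thévenin) resistance is Ra‖Rb = 30.39 kΩ.
Fractional drop under load = R_th/(R_th + R_L) = 30.39 / (30.39 + 2900) = 0.01037.
So the output falls by 1.04 %.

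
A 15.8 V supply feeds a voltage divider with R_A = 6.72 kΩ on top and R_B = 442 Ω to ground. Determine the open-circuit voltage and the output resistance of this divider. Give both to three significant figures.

V_th = 0.975 V, R_th = 415 Ω

V_th is the open-circuit tap voltage: 15.8 × 442/(6720 + 442) = 0.975 V.
With the supply zeroed, R_A and R_B appear in parallel from the tap: R_th = R_A‖R_B = (6720 × 442)/7162 = 415 Ω.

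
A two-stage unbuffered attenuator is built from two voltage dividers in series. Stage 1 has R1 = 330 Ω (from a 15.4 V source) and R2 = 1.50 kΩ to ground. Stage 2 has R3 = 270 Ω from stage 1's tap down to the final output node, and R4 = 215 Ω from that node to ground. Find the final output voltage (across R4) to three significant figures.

Stage 2 presents R3+R4 = 485.0 Ω as a load on stage 1's tap.
Stage 1's lower leg becomes R2‖(R3+R4) = 366.5 Ω, so V_mid = 15.4 × 366.5/696.5 = 8.104 V.
Stage 2 is itself unloaded: V_out = V_mid × R4/(R3+R4) = 8.104 × 215/485.0 = 3.59 V.

V_out ≈ 3.59 V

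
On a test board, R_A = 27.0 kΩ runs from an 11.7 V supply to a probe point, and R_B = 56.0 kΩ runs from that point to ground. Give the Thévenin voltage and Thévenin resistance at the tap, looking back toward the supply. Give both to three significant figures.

V_th = 7.89 V, R_th = 18.2 kΩ

V_th is the open-circuit tap voltage: 11.7 × 56.0/(27.0 + 56.0) = 7.89 V.
With the supply zeroed, R_A and R_B appear in parallel from the tap: R_th = R_A‖R_B = (27.0 × 56.0)/83.00 = 18.2 kΩ.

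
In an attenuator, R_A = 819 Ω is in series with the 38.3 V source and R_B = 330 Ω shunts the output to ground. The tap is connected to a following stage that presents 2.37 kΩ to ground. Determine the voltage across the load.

V_out ≈ 10.0 V

The load sits in parallel with R_B: R_B‖R_L = (330 × 2370) / (330 + 2370) = 289.7 Ω.
V_out = 38.3 × 289.7 / (819 + 289.7) = 38.3 × 289.7/1109 = 10.0 V.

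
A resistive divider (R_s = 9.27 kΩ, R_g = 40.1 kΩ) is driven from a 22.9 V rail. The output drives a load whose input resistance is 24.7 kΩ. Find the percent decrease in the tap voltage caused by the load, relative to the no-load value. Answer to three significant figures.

The divider's output (Thévenin) resistance is R_s‖R_g = 7.529 kΩ.
Fractional drop under load = R_th/(R_th + R_L) = 7.529 / (7.529 + 24.7) = 0.2336.
So the output falls by 23.4 %.

23.4 %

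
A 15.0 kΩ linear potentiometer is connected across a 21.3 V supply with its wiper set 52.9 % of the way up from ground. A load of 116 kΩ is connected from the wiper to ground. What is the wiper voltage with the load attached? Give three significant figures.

The wiper splits the pot into (1−α)R = 7.065 kΩ above and αR = 7.935 kΩ below.
Lower section ‖ load = 7.427 kΩ.
V_wiper = 21.3 × 7.427/(7.065 + 7.427) = 10.9 V.

V ≈ 10.9 V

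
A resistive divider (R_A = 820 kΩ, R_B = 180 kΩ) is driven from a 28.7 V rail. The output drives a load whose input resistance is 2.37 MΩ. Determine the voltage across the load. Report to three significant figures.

The load sits in parallel with R_B: R_B‖R_L = (180 × 2370) / (180 + 2370) = 167.3 kΩ.
V_out = 28.7 × 167.3 / (820 + 167.3) = 28.7 × 167.3/987.3 = 4.86 V.
(Unloaded it would have been 5.17 V.)

V_out ≈ 4.86 V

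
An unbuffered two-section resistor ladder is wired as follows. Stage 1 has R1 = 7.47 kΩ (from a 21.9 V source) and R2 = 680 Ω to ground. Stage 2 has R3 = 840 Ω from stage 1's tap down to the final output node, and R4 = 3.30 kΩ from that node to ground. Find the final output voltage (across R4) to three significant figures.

V_out ≈ 1.27 V

Stage 2 presents R3+R4 = 4140 Ω as a load on stage 1's tap.
Stage 1's lower leg becomes R2‖(R3+R4) = 584.1 Ω, so V_mid = 21.9 × 584.1/8054 = 1.588 V.
Stage 2 is itself unloaded: V_out = V_mid × R4/(R3+R4) = 1.588 × 3300/4140 = 1.27 V.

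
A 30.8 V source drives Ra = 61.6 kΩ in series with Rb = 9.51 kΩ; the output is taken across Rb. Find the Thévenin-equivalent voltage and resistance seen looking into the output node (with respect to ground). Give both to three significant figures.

V_th = 4.12 V, R_th = 8.24 kΩ

V_th is the open-circuit tap voltage: 30.8 × 9.51/(61.6 + 9.51) = 4.12 V.
With the supply zeroed, Ra and Rb appear in parallel from the tap: R_th = Ra‖Rb = (61.6 × 9.51)/71.11 = 8.24 kΩ.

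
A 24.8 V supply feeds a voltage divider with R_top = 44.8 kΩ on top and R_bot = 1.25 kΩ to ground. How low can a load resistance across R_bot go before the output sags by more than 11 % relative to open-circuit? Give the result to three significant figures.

Output resistance R_th = R_top‖R_bot = (44.8 × 1.25)/46.05 = 1.216 kΩ.
The fractional drop is R_th/(R_th + R_L); requiring this ≤ 0.110 gives R_L ≥ R_th(1/0.110 − 1) = 1.216 × 8.091 = 9.84 kΩ.

R_L(min) ≈ 9.84 kΩ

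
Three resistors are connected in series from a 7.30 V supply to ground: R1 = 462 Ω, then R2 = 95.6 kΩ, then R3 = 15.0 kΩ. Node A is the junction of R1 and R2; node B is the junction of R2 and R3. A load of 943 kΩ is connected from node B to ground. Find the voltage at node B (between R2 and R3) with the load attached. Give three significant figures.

At node B, R3 is in parallel with the load: R3‖R_L = 14770 Ω.
Below node A the resistance is R2 + (R3‖R_L) = 110400 Ω, so V_A = 7.30 × 110400/110800 = 7.270 V.
Then V_B = V_A × (R3‖R_L)/(R2 + R3‖R_L) = 7.270 × 14770/110400 = 0.973 V.

V ≈ 0.973 V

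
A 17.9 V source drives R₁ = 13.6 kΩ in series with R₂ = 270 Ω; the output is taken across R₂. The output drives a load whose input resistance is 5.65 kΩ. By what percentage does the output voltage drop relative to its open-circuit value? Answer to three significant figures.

4.48 %

The divider's output (Thévenin) resistance is R₁‖R₂ = 264.7 Ω.
Fractional drop under load = R_th/(R_th + R_L) = 264.7 / (264.7 + 5650) = 0.04476.
So the output falls by 4.48 %.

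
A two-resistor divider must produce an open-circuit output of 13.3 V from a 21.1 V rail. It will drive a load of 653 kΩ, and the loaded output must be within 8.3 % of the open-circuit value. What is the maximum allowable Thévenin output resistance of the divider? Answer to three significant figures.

R_th ≤ 59.1 kΩ

Loading drop = R_th/(R_th + R_L) ≤ 0.0830, so R_th ≤ R_L · ε/(1−ε) = 653 kΩ × 0.0830/0.9170 = 59.1 kΩ.
(Any R1, R2 with R2/(R1+R2) = 0.630 and R1‖R2 ≤ 59.1 kΩ will meet the spec.)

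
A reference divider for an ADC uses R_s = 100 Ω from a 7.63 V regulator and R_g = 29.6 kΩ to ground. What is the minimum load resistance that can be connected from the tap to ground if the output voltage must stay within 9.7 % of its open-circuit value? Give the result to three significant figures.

R_L(min) ≈ 928 Ω

Output resistance R_th = R_s‖R_g = (100 × 29600)/29700 = 99.66 Ω.
The fractional drop is R_th/(R_th + R_L); requiring this ≤ 0.0970 gives R_L ≥ R_th(1/0.0970 − 1) = 99.66 × 9.309 = 928 Ω.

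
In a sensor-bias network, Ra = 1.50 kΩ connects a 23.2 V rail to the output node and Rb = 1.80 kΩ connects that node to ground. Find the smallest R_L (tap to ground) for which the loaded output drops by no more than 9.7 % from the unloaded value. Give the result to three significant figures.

R_L(min) ≈ 7.62 kΩ

Output resistance R_th = Ra‖Rb = (1500 × 1800)/3300 = 818.2 Ω.
The fractional drop is R_th/(R_th + R_L); requiring this ≤ 0.0970 gives R_L ≥ R_th(1/0.0970 − 1) = 818.2 × 9.309 = 7.62 kΩ.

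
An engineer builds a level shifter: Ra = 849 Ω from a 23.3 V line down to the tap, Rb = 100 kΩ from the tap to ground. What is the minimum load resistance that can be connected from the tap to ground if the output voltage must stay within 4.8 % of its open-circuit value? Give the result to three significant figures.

Output resistance R_th = Ra‖Rb = (849 × 100000)/100800 = 841.9 Ω.
The fractional drop is R_th/(R_th + R_L); requiring this ≤ 0.0480 gives R_L ≥ R_th(1/0.0480 − 1) = 841.9 × 19.83 = 16.7 kΩ.

R_L(min) ≈ 16.7 kΩ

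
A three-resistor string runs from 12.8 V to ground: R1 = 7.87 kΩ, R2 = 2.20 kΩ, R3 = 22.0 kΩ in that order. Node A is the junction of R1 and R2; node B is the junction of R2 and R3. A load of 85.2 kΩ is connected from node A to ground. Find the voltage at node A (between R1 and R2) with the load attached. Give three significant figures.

Below node A the series string R2+R3 = 24.20 kΩ sits in parallel with the 85.2 kΩ load: 18.85 kΩ.
V_A = 12.8 × 18.85/(7.87 + 18.85) = 9.03 V.

V ≈ 9.03 V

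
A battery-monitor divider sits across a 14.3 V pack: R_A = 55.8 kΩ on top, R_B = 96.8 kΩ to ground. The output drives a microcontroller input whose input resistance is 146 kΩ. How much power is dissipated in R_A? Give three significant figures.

P ≈ 0.878 mW

Total resistance from the source is R_A + (R_B‖R_L) = 114.0 kΩ, so I = 14.3/114.0 kΩ = 0.1254 mA.
P = I²·R_A = (0.1254 mA)² × 55.8 kΩ = 0.878 mW.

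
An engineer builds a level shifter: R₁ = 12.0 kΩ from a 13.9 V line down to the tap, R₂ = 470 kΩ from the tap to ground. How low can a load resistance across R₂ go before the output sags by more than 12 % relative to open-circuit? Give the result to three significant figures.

R_L(min) ≈ 85.8 kΩ

Output resistance R_th = R₁‖R₂ = (12.0 × 470)/482.0 = 11.70 kΩ.
The fractional drop is R_th/(R_th + R_L); requiring this ≤ 0.120 gives R_L ≥ R_th(1/0.120 − 1) = 11.70 × 7.333 = 85.8 kΩ.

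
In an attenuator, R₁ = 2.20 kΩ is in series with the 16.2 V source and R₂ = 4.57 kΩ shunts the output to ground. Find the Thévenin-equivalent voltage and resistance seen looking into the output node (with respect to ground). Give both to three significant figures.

V_th is the open-circuit tap voltage: 16.2 × 4.57/(2.20 + 4.57) = 10.9 V.
With the supply zeroed, R₁ and R₂ appear in parallel from the tap: R_th = R₁‖R₂ = (2.20 × 4.57)/6.770 = 1.49 kΩ.

V_th = 10.9 V, R_th = 1.49 kΩ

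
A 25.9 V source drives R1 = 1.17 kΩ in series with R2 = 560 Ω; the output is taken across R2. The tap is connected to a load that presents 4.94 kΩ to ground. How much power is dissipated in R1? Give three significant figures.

Total resistance from the source is R1 + (R2‖R_L) = 1673 Ω, so I = 25.9/1673 Ω = 15.48 mA.
P = I²·R1 = (15.48 mA)² × 1.17 kΩ = 280 mW.

P ≈ 280 mW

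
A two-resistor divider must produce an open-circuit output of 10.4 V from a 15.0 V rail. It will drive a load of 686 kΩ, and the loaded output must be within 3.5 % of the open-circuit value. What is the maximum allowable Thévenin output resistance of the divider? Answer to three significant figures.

R_th ≤ 24.9 kΩ

Loading drop = R_th/(R_th + R_L) ≤ 0.0350, so R_th ≤ R_L · ε/(1−ε) = 686 kΩ × 0.0350/0.9650 = 24.9 kΩ.
(Any R1, R2 with R2/(R1+R2) = 0.693 and R1‖R2 ≤ 24.9 kΩ will meet the spec.)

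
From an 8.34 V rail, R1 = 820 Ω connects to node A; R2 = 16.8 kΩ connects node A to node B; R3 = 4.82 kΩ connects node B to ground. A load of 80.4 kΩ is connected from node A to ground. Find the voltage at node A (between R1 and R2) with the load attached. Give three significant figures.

Below node A the series string R2+R3 = 21620 Ω sits in parallel with the 80400 Ω load: 17040 Ω.
V_A = 8.34 × 17040/(820 + 17040) = 7.96 V.

V ≈ 7.96 V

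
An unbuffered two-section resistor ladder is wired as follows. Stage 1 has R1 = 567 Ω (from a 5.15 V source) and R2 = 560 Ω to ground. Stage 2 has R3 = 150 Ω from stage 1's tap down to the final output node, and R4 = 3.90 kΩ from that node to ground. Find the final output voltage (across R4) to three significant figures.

Stage 2 presents R3+R4 = 4050 Ω as a load on stage 1's tap.
Stage 1's lower leg becomes R2‖(R3+R4) = 492.0 Ω, so V_mid = 5.15 × 492.0/1059 = 2.393 V.
Stage 2 is itself unloaded: V_out = V_mid × R4/(R3+R4) = 2.393 × 3900/4050 = 2.30 V.

V_out ≈ 2.30 V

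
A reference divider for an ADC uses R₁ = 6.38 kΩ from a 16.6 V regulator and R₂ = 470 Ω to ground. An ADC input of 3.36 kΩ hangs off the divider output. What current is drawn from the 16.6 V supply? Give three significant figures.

I ≈ 2.44 mA

R₂‖R_L = 412.3 Ω, so the source sees R₁ + R₂‖R_L = 6792 Ω.
I = 16.6 V / 6792 Ω = 2.44 mA.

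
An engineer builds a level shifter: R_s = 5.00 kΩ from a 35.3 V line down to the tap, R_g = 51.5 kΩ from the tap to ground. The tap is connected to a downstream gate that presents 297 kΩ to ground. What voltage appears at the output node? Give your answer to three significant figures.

The load sits in parallel with R_g: R_g‖R_L = (51.5 × 297) / (51.5 + 297) = 43.89 kΩ.
V_out = 35.3 × 43.89 / (5.00 + 43.89) = 35.3 × 43.89/48.89 = 31.7 V.
(Unloaded it would have been 32.2 V.)

V_out ≈ 31.7 V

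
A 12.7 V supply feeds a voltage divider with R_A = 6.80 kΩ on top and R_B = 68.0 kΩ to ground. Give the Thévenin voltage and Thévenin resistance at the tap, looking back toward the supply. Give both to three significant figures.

V_th = 11.5 V, R_th = 6.18 kΩ

V_th is the open-circuit tap voltage: 12.7 × 68.0/(6.80 + 68.0) = 11.5 V.
With the supply zeroed, R_A and R_B appear in parallel from the tap: R_th = R_A‖R_B = (6.80 × 68.0)/74.80 = 6.18 kΩ.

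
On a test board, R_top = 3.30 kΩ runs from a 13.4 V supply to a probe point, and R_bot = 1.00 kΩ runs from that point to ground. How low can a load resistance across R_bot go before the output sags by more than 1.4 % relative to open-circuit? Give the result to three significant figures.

R_L(min) ≈ 54.0 kΩ

Output resistance R_th = R_top‖R_bot = (3300 × 1000)/4300 = 767.4 Ω.
The fractional drop is R_th/(R_th + R_L); requiring this ≤ 0.0140 gives R_L ≥ R_th(1/0.0140 − 1) = 767.4 × 70.43 = 54.0 kΩ.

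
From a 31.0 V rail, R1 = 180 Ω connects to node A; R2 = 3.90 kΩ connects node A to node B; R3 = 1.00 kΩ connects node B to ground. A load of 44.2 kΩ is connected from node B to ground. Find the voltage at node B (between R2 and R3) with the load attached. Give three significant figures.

At node B, R3 is in parallel with the load: R3‖R_L = 977.9 Ω.
Below node A the resistance is R2 + (R3‖R_L) = 4878 Ω, so V_A = 31.0 × 4878/5058 = 29.90 V.
Then V_B = V_A × (R3‖R_L)/(R2 + R3‖R_L) = 29.90 × 977.9/4878 = 5.99 V.

V ≈ 5.99 V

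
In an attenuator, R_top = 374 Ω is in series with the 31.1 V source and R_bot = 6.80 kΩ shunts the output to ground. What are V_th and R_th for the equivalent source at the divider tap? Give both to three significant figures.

V_th is the open-circuit tap voltage: 31.1 × 6800/(374 + 6800) = 29.5 V.
With the supply zeroed, R_top and R_bot appear in parallel from the tap: R_th = R_top‖R_bot = (374 × 6800)/7174 = 355 Ω.

V_th = 29.5 V, R_th = 355 Ω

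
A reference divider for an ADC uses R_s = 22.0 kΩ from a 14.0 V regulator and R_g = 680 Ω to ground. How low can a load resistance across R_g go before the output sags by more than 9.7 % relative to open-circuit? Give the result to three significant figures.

Output resistance R_th = R_s‖R_g = (22000 × 680)/22680 = 659.6 Ω.
The fractional drop is R_th/(R_th + R_L); requiring this ≤ 0.0970 gives R_L ≥ R_th(1/0.0970 − 1) = 659.6 × 9.309 = 6.14 kΩ.

R_L(min) ≈ 6.14 kΩ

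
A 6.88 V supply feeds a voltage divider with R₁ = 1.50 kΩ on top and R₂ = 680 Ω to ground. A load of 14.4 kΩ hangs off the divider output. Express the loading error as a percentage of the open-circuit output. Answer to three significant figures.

3.15 %

The divider's output (Thévenin) resistance is R₁‖R₂ = 467.9 Ω.
Fractional drop under load = R_th/(R_th + R_L) = 467.9 / (467.9 + 14400) = 0.03147.
So the output falls by 3.15 %.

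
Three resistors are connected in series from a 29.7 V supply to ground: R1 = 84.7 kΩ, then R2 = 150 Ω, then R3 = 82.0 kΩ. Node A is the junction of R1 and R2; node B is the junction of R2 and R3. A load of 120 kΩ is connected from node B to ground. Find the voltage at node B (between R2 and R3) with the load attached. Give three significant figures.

V ≈ 10.8 V

At node B, R3 is in parallel with the load: R3‖R_L = 48710 Ω.
Below node A the resistance is R2 + (R3‖R_L) = 48860 Ω, so V_A = 29.7 × 48860/133600 = 10.87 V.
Then V_B = V_A × (R3‖R_L)/(R2 + R3‖R_L) = 10.87 × 48710/48860 = 10.8 V.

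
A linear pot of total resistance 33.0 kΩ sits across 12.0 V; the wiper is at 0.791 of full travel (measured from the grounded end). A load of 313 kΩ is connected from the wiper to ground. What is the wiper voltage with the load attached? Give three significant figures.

V ≈ 9.33 V

The wiper splits the pot into (1−α)R = 6.897 kΩ above and αR = 26.10 kΩ below.
Lower section ‖ load = 24.09 kΩ.
V_wiper = 12.0 × 24.09/(6.897 + 24.09) = 9.33 V.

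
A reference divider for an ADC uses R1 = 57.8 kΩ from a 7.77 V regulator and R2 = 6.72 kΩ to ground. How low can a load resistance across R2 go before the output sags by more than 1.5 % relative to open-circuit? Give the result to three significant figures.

Output resistance R_th = R1‖R2 = (57.8 × 6.72)/64.52 = 6.020 kΩ.
The fractional drop is R_th/(R_th + R_L); requiring this ≤ 0.0150 gives R_L ≥ R_th(1/0.0150 − 1) = 6.020 × 65.67 = 395 kΩ.

R_L(min) ≈ 395 kΩ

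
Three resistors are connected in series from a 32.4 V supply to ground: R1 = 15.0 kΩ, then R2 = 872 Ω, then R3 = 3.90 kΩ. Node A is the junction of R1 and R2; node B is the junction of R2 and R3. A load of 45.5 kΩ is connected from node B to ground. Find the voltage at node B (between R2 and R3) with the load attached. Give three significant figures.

V ≈ 5.98 V

At node B, R3 is in parallel with the load: R3‖R_L = 3592 Ω.
Below node A the resistance is R2 + (R3‖R_L) = 4464 Ω, so V_A = 32.4 × 4464/19460 = 7.431 V.
Then V_B = V_A × (R3‖R_L)/(R2 + R3‖R_L) = 7.431 × 3592/4464 = 5.98 V.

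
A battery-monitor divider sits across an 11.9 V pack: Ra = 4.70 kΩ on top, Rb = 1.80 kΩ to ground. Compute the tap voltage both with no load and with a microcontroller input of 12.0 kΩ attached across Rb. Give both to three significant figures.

Unloaded: 3.30 V; loaded: 2.97 V

Open-circuit: V = 11.9 × 1.80/(4.70 + 1.80) = 3.30 V.
With the load, Rb becomes Rb‖R_L = 1.565 kΩ, so V = 11.9 × 1.565/6.265 = 2.97 V.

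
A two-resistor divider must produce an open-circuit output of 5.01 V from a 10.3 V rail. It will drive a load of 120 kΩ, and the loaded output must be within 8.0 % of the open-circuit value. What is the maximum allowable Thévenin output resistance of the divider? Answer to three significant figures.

R_th ≤ 10.4 kΩ

Loading drop = R_th/(R_th + R_L) ≤ 0.0800, so R_th ≤ R_L · ε/(1−ε) = 120 kΩ × 0.0800/0.9200 = 10.4 kΩ.
(Any R1, R2 with R2/(R1+R2) = 0.486 and R1‖R2 ≤ 10.4 kΩ will meet the spec.)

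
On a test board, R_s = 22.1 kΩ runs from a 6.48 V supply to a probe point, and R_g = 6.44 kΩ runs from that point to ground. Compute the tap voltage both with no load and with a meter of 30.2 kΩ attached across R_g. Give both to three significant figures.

Unloaded: 1.46 V; loaded: 1.25 V

Open-circuit: V = 6.48 × 6.44/(22.1 + 6.44) = 1.46 V.
With the load, R_g becomes R_g‖R_L = 5.308 kΩ, so V = 6.48 × 5.308/27.41 = 1.25 V.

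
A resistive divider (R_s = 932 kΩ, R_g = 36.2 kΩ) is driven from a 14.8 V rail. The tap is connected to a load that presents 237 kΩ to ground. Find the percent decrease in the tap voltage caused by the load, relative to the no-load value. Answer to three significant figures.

12.8 %

Unloaded V = 14.8 × 36.2/968.2 = 0.55336 V.
Loaded: R_g‖R_L = 31.40 kΩ, giving V = 14.8 × 31.40/963.4 = 0.48242 V.
Drop = (0.55336 − 0.48242) / 0.55336 = 12.8 %.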